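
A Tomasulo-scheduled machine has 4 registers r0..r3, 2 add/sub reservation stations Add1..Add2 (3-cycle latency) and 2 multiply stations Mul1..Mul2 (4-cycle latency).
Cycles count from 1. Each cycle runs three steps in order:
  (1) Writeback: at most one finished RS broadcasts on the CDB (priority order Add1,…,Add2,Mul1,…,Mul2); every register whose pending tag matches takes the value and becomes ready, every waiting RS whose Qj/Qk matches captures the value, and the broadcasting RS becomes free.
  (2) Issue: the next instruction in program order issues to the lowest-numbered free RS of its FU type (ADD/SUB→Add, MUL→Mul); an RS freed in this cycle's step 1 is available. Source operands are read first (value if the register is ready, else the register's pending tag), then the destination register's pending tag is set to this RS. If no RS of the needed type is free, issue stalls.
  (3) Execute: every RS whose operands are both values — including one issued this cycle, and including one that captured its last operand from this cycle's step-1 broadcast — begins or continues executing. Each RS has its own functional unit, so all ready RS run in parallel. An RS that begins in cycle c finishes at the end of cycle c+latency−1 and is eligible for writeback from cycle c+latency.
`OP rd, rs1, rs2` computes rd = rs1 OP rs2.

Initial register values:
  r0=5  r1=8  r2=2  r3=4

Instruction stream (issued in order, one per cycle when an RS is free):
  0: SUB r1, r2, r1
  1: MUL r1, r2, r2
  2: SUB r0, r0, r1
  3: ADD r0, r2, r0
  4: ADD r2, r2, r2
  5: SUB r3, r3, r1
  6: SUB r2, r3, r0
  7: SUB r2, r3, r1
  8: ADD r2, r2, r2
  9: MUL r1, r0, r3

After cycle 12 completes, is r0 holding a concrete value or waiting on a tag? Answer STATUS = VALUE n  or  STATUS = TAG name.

  c1: issue SUB r1<-Add1  regs: r0:5,r1:Add1,r2:2,r3:4
  c2: issue MUL r1<-Mul1  regs: r0:5,r1:Mul1,r2:2,r3:4
  c3: issue SUB r0<-Add2  regs: r0:Add2,r1:Mul1,r2:2,r3:4
  c4: CDB Add1=-6; issue ADD r0<-Add1  regs: r0:Add1,r1:Mul1,r2:2,r3:4
  c5: stall  regs: r0:Add1,r1:Mul1,r2:2,r3:4
  c6: CDB Mul1=4; stall  regs: r0:Add1,r1:4,r2:2,r3:4
  c7: stall  regs: r0:Add1,r1:4,r2:2,r3:4
  c8: stall  regs: r0:Add1,r1:4,r2:2,r3:4
  c9: CDB Add2=1; issue ADD r2<-Add2  regs: r0:Add1,r1:4,r2:Add2,r3:4
  c10: stall  regs: r0:Add1,r1:4,r2:Add2,r3:4
  c11: stall  regs: r0:Add1,r1:4,r2:Add2,r3:4
  c12: CDB Add1=3; issue SUB r3<-Add1  regs: r0:3,r1:4,r2:Add2,r3:Add1

STATUS = VALUE 3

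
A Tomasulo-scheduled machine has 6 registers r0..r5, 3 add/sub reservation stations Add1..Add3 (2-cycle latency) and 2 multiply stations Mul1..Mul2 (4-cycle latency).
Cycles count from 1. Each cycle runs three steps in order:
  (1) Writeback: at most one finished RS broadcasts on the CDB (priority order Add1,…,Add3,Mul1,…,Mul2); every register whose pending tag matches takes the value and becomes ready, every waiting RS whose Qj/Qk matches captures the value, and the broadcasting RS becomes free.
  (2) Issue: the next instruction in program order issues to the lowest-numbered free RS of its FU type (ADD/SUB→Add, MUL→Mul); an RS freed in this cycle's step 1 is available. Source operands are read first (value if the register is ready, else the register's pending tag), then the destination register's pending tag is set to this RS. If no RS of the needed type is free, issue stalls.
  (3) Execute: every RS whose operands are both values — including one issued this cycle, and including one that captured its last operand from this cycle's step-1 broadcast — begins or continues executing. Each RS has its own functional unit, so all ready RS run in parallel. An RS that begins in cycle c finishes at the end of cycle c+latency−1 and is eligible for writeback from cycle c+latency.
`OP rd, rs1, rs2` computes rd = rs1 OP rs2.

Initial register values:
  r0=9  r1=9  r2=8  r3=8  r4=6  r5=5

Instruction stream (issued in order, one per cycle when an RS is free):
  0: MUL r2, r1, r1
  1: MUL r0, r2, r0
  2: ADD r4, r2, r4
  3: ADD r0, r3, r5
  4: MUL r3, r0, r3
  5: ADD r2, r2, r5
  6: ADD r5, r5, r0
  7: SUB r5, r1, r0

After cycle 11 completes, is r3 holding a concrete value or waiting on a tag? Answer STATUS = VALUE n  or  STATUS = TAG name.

cycle 1: issue MUL r2<-Mul1 // r0:9,r1:9,r2:Mul1,r3:8,r4:6,r5:5
cycle 2: issue MUL r0<-Mul2 // r0:Mul2,r1:9,r2:Mul1,r3:8,r4:6,r5:5
cycle 3: issue ADD r4<-Add1 // r0:Mul2,r1:9,r2:Mul1,r3:8,r4:Add1,r5:5
cycle 4: issue ADD r0<-Add2 // r0:Add2,r1:9,r2:Mul1,r3:8,r4:Add1,r5:5
cycle 5: CDB Mul1=81; issue MUL r3<-Mul1 // r0:Add2,r1:9,r2:81,r3:Mul1,r4:Add1,r5:5
cycle 6: CDB Add2=13; issue ADD r2<-Add2 // r0:13,r1:9,r2:Add2,r3:Mul1,r4:Add1,r5:5
cycle 7: CDB Add1=87; issue ADD r5<-Add1 // r0:13,r1:9,r2:Add2,r3:Mul1,r4:87,r5:Add1
cycle 8: CDB Add2=86; issue SUB r5<-Add2 // r0:13,r1:9,r2:86,r3:Mul1,r4:87,r5:Add2
cycle 9: CDB Add1=18 // r0:13,r1:9,r2:86,r3:Mul1,r4:87,r5:Add2
cycle 10: CDB Add2=-4 // r0:13,r1:9,r2:86,r3:Mul1,r4:87,r5:-4
cycle 11: CDB Mul1=104 // r0:13,r1:9,r2:86,r3:104,r4:87,r5:-4

STATUS = VALUE 104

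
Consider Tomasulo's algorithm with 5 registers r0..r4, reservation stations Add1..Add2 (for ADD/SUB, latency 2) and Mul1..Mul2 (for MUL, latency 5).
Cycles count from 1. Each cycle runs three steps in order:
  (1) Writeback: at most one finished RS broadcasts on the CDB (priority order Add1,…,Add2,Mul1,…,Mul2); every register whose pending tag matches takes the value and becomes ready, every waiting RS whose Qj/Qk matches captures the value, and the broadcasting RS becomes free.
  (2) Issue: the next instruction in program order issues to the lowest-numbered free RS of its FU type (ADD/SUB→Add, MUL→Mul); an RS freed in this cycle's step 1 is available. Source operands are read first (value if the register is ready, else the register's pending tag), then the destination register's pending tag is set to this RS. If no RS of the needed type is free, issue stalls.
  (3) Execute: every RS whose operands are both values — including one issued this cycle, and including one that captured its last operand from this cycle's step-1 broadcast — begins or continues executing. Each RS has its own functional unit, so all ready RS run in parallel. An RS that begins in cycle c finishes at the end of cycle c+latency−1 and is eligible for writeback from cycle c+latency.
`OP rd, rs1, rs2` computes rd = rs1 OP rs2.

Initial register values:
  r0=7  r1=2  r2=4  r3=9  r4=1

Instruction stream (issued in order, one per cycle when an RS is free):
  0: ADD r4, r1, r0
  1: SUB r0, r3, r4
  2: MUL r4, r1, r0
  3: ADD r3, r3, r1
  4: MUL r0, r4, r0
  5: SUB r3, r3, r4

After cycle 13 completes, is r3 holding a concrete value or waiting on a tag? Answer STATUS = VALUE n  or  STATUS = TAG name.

STATUS = VALUE 11

cycle 1: issue ADD r4<-Add1 // r0:7,r1:2,r2:4,r3:9,r4:Add1
cycle 2: issue SUB r0<-Add2 // r0:Add2,r1:2,r2:4,r3:9,r4:Add1
cycle 3: CDB Add1=9; issue MUL r4<-Mul1 // r0:Add2,r1:2,r2:4,r3:9,r4:Mul1
cycle 4: issue ADD r3<-Add1 // r0:Add2,r1:2,r2:4,r3:Add1,r4:Mul1
cycle 5: CDB Add2=0; issue MUL r0<-Mul2 // r0:Mul2,r1:2,r2:4,r3:Add1,r4:Mul1
cycle 6: CDB Add1=11; issue SUB r3<-Add1 // r0:Mul2,r1:2,r2:4,r3:Add1,r4:Mul1
cycle 7: - // r0:Mul2,r1:2,r2:4,r3:Add1,r4:Mul1
cycle 8: - // r0:Mul2,r1:2,r2:4,r3:Add1,r4:Mul1
cycle 9: - // r0:Mul2,r1:2,r2:4,r3:Add1,r4:Mul1
cycle 10: CDB Mul1=0 // r0:Mul2,r1:2,r2:4,r3:Add1,r4:0
cycle 11: - // r0:Mul2,r1:2,r2:4,r3:Add1,r4:0
cycle 12: CDB Add1=11 // r0:Mul2,r1:2,r2:4,r3:11,r4:0
cycle 13: - // r0:Mul2,r1:2,r2:4,r3:11,r4:0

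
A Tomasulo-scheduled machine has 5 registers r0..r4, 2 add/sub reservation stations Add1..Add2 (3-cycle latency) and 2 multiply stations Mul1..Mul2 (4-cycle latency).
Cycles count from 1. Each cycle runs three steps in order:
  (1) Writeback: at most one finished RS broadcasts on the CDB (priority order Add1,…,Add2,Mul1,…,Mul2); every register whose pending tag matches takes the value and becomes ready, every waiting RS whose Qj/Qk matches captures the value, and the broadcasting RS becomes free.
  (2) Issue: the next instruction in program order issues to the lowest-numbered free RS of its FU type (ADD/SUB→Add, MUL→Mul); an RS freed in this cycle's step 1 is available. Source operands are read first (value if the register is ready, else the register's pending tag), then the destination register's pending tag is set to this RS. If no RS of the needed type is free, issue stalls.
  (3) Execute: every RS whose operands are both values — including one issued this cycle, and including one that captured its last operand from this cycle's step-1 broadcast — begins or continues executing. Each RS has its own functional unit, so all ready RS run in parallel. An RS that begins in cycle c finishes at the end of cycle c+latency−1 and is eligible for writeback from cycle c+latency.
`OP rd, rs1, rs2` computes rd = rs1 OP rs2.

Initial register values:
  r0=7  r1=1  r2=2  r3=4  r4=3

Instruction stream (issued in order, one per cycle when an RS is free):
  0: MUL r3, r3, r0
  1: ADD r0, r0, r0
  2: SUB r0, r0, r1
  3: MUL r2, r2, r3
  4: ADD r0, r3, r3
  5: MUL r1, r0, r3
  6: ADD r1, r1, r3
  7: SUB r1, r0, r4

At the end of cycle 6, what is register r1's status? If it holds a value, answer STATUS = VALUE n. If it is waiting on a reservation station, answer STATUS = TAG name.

STATUS = TAG Mul1

  c1: issue MUL r3<-Mul1  regs: r0:7,r1:1,r2:2,r3:Mul1,r4:3
  c2: issue ADD r0<-Add1  regs: r0:Add1,r1:1,r2:2,r3:Mul1,r4:3
  c3: issue SUB r0<-Add2  regs: r0:Add2,r1:1,r2:2,r3:Mul1,r4:3
  c4: issue MUL r2<-Mul2  regs: r0:Add2,r1:1,r2:Mul2,r3:Mul1,r4:3
  c5: CDB Add1=14; issue ADD r0<-Add1  regs: r0:Add1,r1:1,r2:Mul2,r3:Mul1,r4:3
  c6: CDB Mul1=28; issue MUL r1<-Mul1  regs: r0:Add1,r1:Mul1,r2:Mul2,r3:28,r4:3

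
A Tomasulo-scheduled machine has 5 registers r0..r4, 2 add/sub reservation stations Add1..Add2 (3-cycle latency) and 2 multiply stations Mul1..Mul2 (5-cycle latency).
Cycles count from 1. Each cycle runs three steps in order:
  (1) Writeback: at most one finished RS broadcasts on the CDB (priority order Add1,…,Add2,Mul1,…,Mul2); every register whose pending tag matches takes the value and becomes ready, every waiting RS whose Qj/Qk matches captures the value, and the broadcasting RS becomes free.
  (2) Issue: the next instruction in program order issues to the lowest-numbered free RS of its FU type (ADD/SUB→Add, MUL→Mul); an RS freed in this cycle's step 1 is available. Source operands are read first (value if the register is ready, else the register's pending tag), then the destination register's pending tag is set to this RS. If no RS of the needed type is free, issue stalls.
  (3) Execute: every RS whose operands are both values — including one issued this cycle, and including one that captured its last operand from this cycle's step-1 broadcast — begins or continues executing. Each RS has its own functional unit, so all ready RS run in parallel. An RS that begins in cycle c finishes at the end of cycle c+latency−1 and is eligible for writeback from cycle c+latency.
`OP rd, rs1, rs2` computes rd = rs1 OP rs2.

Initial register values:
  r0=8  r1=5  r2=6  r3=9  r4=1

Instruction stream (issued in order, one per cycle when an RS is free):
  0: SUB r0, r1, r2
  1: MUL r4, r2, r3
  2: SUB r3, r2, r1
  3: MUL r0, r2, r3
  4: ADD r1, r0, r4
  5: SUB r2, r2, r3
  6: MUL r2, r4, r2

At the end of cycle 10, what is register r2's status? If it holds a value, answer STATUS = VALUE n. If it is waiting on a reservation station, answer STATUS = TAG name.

c1: issue SUB r0<-Add1 | r0:Add1,r1:5,r2:6,r3:9,r4:1
c2: issue MUL r4<-Mul1 | r0:Add1,r1:5,r2:6,r3:9,r4:Mul1
c3: issue SUB r3<-Add2 | r0:Add1,r1:5,r2:6,r3:Add2,r4:Mul1
c4: CDB Add1=-1; issue MUL r0<-Mul2 | r0:Mul2,r1:5,r2:6,r3:Add2,r4:Mul1
c5: issue ADD r1<-Add1 | r0:Mul2,r1:Add1,r2:6,r3:Add2,r4:Mul1
c6: CDB Add2=1; issue SUB r2<-Add2 | r0:Mul2,r1:Add1,r2:Add2,r3:1,r4:Mul1
c7: CDB Mul1=54; issue MUL r2<-Mul1 | r0:Mul2,r1:Add1,r2:Mul1,r3:1,r4:54
c8: - | r0:Mul2,r1:Add1,r2:Mul1,r3:1,r4:54
c9: CDB Add2=5 | r0:Mul2,r1:Add1,r2:Mul1,r3:1,r4:54
c10: - | r0:Mul2,r1:Add1,r2:Mul1,r3:1,r4:54

STATUS = TAG Mul1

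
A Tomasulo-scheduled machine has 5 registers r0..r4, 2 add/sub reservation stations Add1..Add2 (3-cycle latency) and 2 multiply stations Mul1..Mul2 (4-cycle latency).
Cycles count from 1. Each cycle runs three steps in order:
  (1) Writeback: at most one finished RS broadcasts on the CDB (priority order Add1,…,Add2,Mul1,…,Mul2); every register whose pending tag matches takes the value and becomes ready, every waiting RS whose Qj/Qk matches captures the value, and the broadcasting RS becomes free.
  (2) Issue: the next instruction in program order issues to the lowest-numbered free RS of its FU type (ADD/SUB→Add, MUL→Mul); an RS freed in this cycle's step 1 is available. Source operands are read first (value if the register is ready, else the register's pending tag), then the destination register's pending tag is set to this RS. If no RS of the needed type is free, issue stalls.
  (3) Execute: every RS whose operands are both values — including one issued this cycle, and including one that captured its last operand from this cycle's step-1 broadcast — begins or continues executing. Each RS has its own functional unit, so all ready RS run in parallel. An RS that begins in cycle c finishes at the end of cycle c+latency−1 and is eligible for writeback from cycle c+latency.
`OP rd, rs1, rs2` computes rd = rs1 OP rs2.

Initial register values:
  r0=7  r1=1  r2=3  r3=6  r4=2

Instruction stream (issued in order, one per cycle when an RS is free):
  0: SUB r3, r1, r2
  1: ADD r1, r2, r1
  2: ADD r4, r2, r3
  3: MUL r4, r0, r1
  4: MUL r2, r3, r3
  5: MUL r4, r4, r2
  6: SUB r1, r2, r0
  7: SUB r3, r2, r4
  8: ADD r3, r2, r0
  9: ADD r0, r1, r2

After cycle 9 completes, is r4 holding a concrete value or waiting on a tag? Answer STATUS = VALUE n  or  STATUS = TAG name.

c1: issue SUB r3<-Add1 | r0:7,r1:1,r2:3,r3:Add1,r4:2
c2: issue ADD r1<-Add2 | r0:7,r1:Add2,r2:3,r3:Add1,r4:2
c3: stall | r0:7,r1:Add2,r2:3,r3:Add1,r4:2
c4: CDB Add1=-2; issue ADD r4<-Add1 | r0:7,r1:Add2,r2:3,r3:-2,r4:Add1
c5: CDB Add2=4; issue MUL r4<-Mul1 | r0:7,r1:4,r2:3,r3:-2,r4:Mul1
c6: issue MUL r2<-Mul2 | r0:7,r1:4,r2:Mul2,r3:-2,r4:Mul1
c7: CDB Add1=1; stall | r0:7,r1:4,r2:Mul2,r3:-2,r4:Mul1
c8: stall | r0:7,r1:4,r2:Mul2,r3:-2,r4:Mul1
c9: CDB Mul1=28; issue MUL r4<-Mul1 | r0:7,r1:4,r2:Mul2,r3:-2,r4:Mul1

STATUS = TAG Mul1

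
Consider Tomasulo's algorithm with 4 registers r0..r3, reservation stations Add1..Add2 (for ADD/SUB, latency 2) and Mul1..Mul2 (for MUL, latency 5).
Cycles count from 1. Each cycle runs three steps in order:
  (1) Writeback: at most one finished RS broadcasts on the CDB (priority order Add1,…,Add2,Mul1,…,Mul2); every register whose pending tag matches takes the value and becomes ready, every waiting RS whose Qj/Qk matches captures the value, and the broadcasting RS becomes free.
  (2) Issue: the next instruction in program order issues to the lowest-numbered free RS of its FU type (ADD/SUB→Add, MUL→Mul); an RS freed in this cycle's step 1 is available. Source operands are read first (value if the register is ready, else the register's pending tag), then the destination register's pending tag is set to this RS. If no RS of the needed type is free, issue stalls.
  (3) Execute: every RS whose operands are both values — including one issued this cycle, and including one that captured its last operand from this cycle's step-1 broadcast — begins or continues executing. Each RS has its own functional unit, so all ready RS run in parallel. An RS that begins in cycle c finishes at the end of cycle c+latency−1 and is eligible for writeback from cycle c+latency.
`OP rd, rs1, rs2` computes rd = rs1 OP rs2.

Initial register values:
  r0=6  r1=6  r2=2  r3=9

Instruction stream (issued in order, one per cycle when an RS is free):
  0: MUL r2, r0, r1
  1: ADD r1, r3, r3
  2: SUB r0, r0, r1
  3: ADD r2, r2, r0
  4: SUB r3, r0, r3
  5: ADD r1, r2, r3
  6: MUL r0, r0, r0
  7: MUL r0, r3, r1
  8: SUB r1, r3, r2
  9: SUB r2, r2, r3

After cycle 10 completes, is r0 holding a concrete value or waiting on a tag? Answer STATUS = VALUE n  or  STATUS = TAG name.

STATUS = TAG Mul2

cycle 1: issue MUL r2<-Mul1 // r0:6,r1:6,r2:Mul1,r3:9
cycle 2: issue ADD r1<-Add1 // r0:6,r1:Add1,r2:Mul1,r3:9
cycle 3: issue SUB r0<-Add2 // r0:Add2,r1:Add1,r2:Mul1,r3:9
cycle 4: CDB Add1=18; issue ADD r2<-Add1 // r0:Add2,r1:18,r2:Add1,r3:9
cycle 5: stall // r0:Add2,r1:18,r2:Add1,r3:9
cycle 6: CDB Add2=-12; issue SUB r3<-Add2 // r0:-12,r1:18,r2:Add1,r3:Add2
cycle 7: CDB Mul1=36; stall // r0:-12,r1:18,r2:Add1,r3:Add2
cycle 8: CDB Add2=-21; issue ADD r1<-Add2 // r0:-12,r1:Add2,r2:Add1,r3:-21
cycle 9: CDB Add1=24; issue MUL r0<-Mul1 // r0:Mul1,r1:Add2,r2:24,r3:-21
cycle 10: issue MUL r0<-Mul2 // r0:Mul2,r1:Add2,r2:24,r3:-21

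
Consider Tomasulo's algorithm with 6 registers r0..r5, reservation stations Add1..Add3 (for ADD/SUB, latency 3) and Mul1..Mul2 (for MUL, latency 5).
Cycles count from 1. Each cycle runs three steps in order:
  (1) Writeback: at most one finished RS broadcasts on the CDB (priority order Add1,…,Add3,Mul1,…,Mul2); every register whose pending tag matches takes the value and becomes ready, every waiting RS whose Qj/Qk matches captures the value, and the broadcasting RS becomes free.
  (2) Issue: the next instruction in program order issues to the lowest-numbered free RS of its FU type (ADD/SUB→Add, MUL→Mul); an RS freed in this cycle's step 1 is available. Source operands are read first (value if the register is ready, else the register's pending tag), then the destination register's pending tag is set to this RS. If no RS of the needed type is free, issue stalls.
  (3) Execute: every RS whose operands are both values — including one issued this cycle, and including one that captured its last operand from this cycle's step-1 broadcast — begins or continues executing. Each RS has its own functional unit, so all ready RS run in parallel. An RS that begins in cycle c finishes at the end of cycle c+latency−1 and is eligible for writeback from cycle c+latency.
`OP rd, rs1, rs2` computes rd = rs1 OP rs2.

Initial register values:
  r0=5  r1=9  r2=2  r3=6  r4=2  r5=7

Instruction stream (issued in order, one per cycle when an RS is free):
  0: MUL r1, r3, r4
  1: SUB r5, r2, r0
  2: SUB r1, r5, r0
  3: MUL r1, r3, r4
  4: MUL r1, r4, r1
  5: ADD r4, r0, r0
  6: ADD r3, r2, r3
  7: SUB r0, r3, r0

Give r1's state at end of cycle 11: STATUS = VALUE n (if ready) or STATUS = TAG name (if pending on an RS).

STATUS = TAG Mul1

c1: issue MUL r1<-Mul1 | r0:5,r1:Mul1,r2:2,r3:6,r4:2,r5:7
c2: issue SUB r5<-Add1 | r0:5,r1:Mul1,r2:2,r3:6,r4:2,r5:Add1
c3: issue SUB r1<-Add2 | r0:5,r1:Add2,r2:2,r3:6,r4:2,r5:Add1
c4: issue MUL r1<-Mul2 | r0:5,r1:Mul2,r2:2,r3:6,r4:2,r5:Add1
c5: CDB Add1=-3; stall | r0:5,r1:Mul2,r2:2,r3:6,r4:2,r5:-3
c6: CDB Mul1=12; issue MUL r1<-Mul1 | r0:5,r1:Mul1,r2:2,r3:6,r4:2,r5:-3
c7: issue ADD r4<-Add1 | r0:5,r1:Mul1,r2:2,r3:6,r4:Add1,r5:-3
c8: CDB Add2=-8; issue ADD r3<-Add2 | r0:5,r1:Mul1,r2:2,r3:Add2,r4:Add1,r5:-3
c9: CDB Mul2=12; issue SUB r0<-Add3 | r0:Add3,r1:Mul1,r2:2,r3:Add2,r4:Add1,r5:-3
c10: CDB Add1=10 | r0:Add3,r1:Mul1,r2:2,r3:Add2,r4:10,r5:-3
c11: CDB Add2=8 | r0:Add3,r1:Mul1,r2:2,r3:8,r4:10,r5:-3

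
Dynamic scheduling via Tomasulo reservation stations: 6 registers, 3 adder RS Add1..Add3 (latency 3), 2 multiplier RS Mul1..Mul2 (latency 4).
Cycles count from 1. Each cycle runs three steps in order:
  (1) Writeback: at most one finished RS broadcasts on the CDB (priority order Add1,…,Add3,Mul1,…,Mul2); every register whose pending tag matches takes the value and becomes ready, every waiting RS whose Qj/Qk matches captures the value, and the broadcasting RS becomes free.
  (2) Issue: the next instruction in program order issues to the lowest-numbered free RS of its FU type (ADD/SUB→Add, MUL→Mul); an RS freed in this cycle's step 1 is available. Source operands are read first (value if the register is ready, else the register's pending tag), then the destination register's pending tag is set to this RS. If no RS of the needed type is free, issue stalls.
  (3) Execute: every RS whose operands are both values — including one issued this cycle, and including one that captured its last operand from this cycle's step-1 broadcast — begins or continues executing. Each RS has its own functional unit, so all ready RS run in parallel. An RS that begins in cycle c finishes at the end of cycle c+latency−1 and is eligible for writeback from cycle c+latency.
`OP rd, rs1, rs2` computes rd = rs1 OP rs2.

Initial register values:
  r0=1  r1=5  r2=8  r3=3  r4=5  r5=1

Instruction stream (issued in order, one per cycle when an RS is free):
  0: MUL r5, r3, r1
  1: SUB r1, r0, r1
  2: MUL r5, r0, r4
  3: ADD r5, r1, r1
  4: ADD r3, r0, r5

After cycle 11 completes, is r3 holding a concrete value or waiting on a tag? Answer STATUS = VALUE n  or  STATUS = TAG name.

  c1: issue MUL r5<-Mul1  regs: r0:1,r1:5,r2:8,r3:3,r4:5,r5:Mul1
  c2: issue SUB r1<-Add1  regs: r0:1,r1:Add1,r2:8,r3:3,r4:5,r5:Mul1
  c3: issue MUL r5<-Mul2  regs: r0:1,r1:Add1,r2:8,r3:3,r4:5,r5:Mul2
  c4: issue ADD r5<-Add2  regs: r0:1,r1:Add1,r2:8,r3:3,r4:5,r5:Add2
  c5: CDB Add1=-4; issue ADD r3<-Add1  regs: r0:1,r1:-4,r2:8,r3:Add1,r4:5,r5:Add2
  c6: CDB Mul1=15  regs: r0:1,r1:-4,r2:8,r3:Add1,r4:5,r5:Add2
  c7: CDB Mul2=5  regs: r0:1,r1:-4,r2:8,r3:Add1,r4:5,r5:Add2
  c8: CDB Add2=-8  regs: r0:1,r1:-4,r2:8,r3:Add1,r4:5,r5:-8
  c9: -  regs: r0:1,r1:-4,r2:8,r3:Add1,r4:5,r5:-8
  c10: -  regs: r0:1,r1:-4,r2:8,r3:Add1,r4:5,r5:-8
  c11: CDB Add1=-7  regs: r0:1,r1:-4,r2:8,r3:-7,r4:5,r5:-8

STATUS = VALUE -7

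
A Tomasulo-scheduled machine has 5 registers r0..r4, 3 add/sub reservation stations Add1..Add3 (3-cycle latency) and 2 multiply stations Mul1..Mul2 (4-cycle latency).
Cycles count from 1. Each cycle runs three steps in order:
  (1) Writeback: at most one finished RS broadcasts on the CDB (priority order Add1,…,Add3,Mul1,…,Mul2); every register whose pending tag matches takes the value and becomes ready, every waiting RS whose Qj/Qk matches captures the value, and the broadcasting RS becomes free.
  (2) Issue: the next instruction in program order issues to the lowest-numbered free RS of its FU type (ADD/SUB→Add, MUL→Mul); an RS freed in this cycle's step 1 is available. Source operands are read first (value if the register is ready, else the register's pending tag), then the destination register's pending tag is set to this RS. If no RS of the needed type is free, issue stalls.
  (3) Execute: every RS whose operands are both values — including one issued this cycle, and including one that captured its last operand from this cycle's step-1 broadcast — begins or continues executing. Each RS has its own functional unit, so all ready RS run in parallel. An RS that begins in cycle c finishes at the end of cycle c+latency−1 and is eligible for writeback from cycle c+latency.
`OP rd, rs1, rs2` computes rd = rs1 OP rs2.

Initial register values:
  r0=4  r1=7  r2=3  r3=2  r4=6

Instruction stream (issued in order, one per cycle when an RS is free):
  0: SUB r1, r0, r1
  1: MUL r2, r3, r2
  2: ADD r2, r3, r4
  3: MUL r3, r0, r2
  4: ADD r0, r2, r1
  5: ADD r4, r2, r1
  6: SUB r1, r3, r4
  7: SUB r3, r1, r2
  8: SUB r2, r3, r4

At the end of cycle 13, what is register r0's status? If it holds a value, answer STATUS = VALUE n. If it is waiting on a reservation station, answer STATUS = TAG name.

c1: issue SUB r1<-Add1 | r0:4,r1:Add1,r2:3,r3:2,r4:6
c2: issue MUL r2<-Mul1 | r0:4,r1:Add1,r2:Mul1,r3:2,r4:6
c3: issue ADD r2<-Add2 | r0:4,r1:Add1,r2:Add2,r3:2,r4:6
c4: CDB Add1=-3; issue MUL r3<-Mul2 | r0:4,r1:-3,r2:Add2,r3:Mul2,r4:6
c5: issue ADD r0<-Add1 | r0:Add1,r1:-3,r2:Add2,r3:Mul2,r4:6
c6: CDB Add2=8; issue ADD r4<-Add2 | r0:Add1,r1:-3,r2:8,r3:Mul2,r4:Add2
c7: CDB Mul1=6; issue SUB r1<-Add3 | r0:Add1,r1:Add3,r2:8,r3:Mul2,r4:Add2
c8: stall | r0:Add1,r1:Add3,r2:8,r3:Mul2,r4:Add2
c9: CDB Add1=5; issue SUB r3<-Add1 | r0:5,r1:Add3,r2:8,r3:Add1,r4:Add2
c10: CDB Add2=5; issue SUB r2<-Add2 | r0:5,r1:Add3,r2:Add2,r3:Add1,r4:5
c11: CDB Mul2=32 | r0:5,r1:Add3,r2:Add2,r3:Add1,r4:5
c12: - | r0:5,r1:Add3,r2:Add2,r3:Add1,r4:5
c13: - | r0:5,r1:Add3,r2:Add2,r3:Add1,r4:5

STATUS = VALUE 5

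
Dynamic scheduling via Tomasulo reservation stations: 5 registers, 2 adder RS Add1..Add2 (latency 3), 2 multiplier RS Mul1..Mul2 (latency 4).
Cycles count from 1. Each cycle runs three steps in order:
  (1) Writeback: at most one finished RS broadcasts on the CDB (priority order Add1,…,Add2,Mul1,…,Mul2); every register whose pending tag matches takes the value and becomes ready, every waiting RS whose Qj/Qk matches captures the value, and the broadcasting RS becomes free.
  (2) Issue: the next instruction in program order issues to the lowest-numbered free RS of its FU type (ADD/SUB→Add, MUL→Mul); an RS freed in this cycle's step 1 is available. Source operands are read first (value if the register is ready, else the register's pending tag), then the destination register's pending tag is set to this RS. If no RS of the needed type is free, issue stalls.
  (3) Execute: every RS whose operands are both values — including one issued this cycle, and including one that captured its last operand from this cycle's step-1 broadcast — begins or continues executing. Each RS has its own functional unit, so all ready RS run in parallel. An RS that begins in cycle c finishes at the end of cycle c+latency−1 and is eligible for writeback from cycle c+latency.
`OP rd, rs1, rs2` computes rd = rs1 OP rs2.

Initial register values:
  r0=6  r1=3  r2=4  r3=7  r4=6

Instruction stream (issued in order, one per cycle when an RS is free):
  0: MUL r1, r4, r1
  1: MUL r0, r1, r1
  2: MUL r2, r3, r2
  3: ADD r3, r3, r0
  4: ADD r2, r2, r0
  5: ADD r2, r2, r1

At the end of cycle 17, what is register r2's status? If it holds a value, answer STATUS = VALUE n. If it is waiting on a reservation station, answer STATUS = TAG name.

STATUS = VALUE 370

c1: issue MUL r1<-Mul1 | r0:6,r1:Mul1,r2:4,r3:7,r4:6
c2: issue MUL r0<-Mul2 | r0:Mul2,r1:Mul1,r2:4,r3:7,r4:6
c3: stall | r0:Mul2,r1:Mul1,r2:4,r3:7,r4:6
c4: stall | r0:Mul2,r1:Mul1,r2:4,r3:7,r4:6
c5: CDB Mul1=18; issue MUL r2<-Mul1 | r0:Mul2,r1:18,r2:Mul1,r3:7,r4:6
c6: issue ADD r3<-Add1 | r0:Mul2,r1:18,r2:Mul1,r3:Add1,r4:6
c7: issue ADD r2<-Add2 | r0:Mul2,r1:18,r2:Add2,r3:Add1,r4:6
c8: stall | r0:Mul2,r1:18,r2:Add2,r3:Add1,r4:6
c9: CDB Mul1=28; stall | r0:Mul2,r1:18,r2:Add2,r3:Add1,r4:6
c10: CDB Mul2=324; stall | r0:324,r1:18,r2:Add2,r3:Add1,r4:6
c11: stall | r0:324,r1:18,r2:Add2,r3:Add1,r4:6
c12: stall | r0:324,r1:18,r2:Add2,r3:Add1,r4:6
c13: CDB Add1=331; issue ADD r2<-Add1 | r0:324,r1:18,r2:Add1,r3:331,r4:6
c14: CDB Add2=352 | r0:324,r1:18,r2:Add1,r3:331,r4:6
c15: - | r0:324,r1:18,r2:Add1,r3:331,r4:6
c16: - | r0:324,r1:18,r2:Add1,r3:331,r4:6
c17: CDB Add1=370 | r0:324,r1:18,r2:370,r3:331,r4:6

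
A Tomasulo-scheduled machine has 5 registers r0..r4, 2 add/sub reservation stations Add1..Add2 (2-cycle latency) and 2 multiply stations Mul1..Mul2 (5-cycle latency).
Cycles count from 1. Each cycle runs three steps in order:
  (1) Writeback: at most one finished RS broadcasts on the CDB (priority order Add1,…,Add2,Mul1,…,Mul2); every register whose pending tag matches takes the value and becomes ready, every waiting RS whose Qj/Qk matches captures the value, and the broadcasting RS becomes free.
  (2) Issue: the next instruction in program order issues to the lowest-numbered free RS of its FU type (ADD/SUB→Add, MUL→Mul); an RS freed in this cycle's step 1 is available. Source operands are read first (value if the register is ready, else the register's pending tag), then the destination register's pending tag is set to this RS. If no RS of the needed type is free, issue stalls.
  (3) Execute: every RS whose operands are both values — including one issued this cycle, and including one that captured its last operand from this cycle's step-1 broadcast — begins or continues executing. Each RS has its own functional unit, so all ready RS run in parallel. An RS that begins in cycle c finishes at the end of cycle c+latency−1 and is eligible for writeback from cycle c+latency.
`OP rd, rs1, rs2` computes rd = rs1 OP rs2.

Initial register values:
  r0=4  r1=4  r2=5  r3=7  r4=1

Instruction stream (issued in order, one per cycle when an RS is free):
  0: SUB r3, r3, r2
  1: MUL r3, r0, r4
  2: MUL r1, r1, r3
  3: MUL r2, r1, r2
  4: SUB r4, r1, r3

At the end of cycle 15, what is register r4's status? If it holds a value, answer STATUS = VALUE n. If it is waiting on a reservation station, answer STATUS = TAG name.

cycle 1: issue SUB r3<-Add1 // r0:4,r1:4,r2:5,r3:Add1,r4:1
cycle 2: issue MUL r3<-Mul1 // r0:4,r1:4,r2:5,r3:Mul1,r4:1
cycle 3: CDB Add1=2; issue MUL r1<-Mul2 // r0:4,r1:Mul2,r2:5,r3:Mul1,r4:1
cycle 4: stall // r0:4,r1:Mul2,r2:5,r3:Mul1,r4:1
cycle 5: stall // r0:4,r1:Mul2,r2:5,r3:Mul1,r4:1
cycle 6: stall // r0:4,r1:Mul2,r2:5,r3:Mul1,r4:1
cycle 7: CDB Mul1=4; issue MUL r2<-Mul1 // r0:4,r1:Mul2,r2:Mul1,r3:4,r4:1
cycle 8: issue SUB r4<-Add1 // r0:4,r1:Mul2,r2:Mul1,r3:4,r4:Add1
cycle 9: - // r0:4,r1:Mul2,r2:Mul1,r3:4,r4:Add1
cycle 10: - // r0:4,r1:Mul2,r2:Mul1,r3:4,r4:Add1
cycle 11: - // r0:4,r1:Mul2,r2:Mul1,r3:4,r4:Add1
cycle 12: CDB Mul2=16 // r0:4,r1:16,r2:Mul1,r3:4,r4:Add1
cycle 13: - // r0:4,r1:16,r2:Mul1,r3:4,r4:Add1
cycle 14: CDB Add1=12 // r0:4,r1:16,r2:Mul1,r3:4,r4:12
cycle 15: - // r0:4,r1:16,r2:Mul1,r3:4,r4:12

STATUS = VALUE 12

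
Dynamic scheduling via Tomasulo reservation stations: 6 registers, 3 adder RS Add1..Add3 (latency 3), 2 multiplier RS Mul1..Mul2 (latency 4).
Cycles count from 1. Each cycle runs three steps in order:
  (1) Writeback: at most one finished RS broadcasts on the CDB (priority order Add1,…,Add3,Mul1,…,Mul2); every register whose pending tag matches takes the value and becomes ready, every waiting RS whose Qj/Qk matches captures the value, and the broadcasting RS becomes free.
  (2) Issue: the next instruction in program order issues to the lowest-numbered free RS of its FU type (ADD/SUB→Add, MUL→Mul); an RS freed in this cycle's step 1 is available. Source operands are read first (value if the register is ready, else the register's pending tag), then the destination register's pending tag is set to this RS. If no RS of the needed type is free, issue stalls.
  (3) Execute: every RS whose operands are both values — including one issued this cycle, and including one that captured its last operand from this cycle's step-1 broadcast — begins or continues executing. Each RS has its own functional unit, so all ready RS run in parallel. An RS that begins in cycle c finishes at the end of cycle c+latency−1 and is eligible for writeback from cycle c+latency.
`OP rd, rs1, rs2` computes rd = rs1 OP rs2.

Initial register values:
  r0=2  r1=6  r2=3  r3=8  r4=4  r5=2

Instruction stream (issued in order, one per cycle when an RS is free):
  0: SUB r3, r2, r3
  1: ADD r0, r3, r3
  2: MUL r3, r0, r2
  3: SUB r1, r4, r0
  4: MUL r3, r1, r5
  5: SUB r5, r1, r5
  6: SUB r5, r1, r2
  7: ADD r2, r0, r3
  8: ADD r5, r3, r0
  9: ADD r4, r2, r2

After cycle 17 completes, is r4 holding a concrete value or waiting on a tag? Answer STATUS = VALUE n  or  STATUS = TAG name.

STATUS = TAG Add3

cycle 1: issue SUB r3<-Add1 // r0:2,r1:6,r2:3,r3:Add1,r4:4,r5:2
cycle 2: issue ADD r0<-Add2 // r0:Add2,r1:6,r2:3,r3:Add1,r4:4,r5:2
cycle 3: issue MUL r3<-Mul1 // r0:Add2,r1:6,r2:3,r3:Mul1,r4:4,r5:2
cycle 4: CDB Add1=-5; issue SUB r1<-Add1 // r0:Add2,r1:Add1,r2:3,r3:Mul1,r4:4,r5:2
cycle 5: issue MUL r3<-Mul2 // r0:Add2,r1:Add1,r2:3,r3:Mul2,r4:4,r5:2
cycle 6: issue SUB r5<-Add3 // r0:Add2,r1:Add1,r2:3,r3:Mul2,r4:4,r5:Add3
cycle 7: CDB Add2=-10; issue SUB r5<-Add2 // r0:-10,r1:Add1,r2:3,r3:Mul2,r4:4,r5:Add2
cycle 8: stall // r0:-10,r1:Add1,r2:3,r3:Mul2,r4:4,r5:Add2
cycle 9: stall // r0:-10,r1:Add1,r2:3,r3:Mul2,r4:4,r5:Add2
cycle 10: CDB Add1=14; issue ADD r2<-Add1 // r0:-10,r1:14,r2:Add1,r3:Mul2,r4:4,r5:Add2
cycle 11: CDB Mul1=-30; stall // r0:-10,r1:14,r2:Add1,r3:Mul2,r4:4,r5:Add2
cycle 12: stall // r0:-10,r1:14,r2:Add1,r3:Mul2,r4:4,r5:Add2
cycle 13: CDB Add2=11; issue ADD r5<-Add2 // r0:-10,r1:14,r2:Add1,r3:Mul2,r4:4,r5:Add2
cycle 14: CDB Add3=12; issue ADD r4<-Add3 // r0:-10,r1:14,r2:Add1,r3:Mul2,r4:Add3,r5:Add2
cycle 15: CDB Mul2=28 // r0:-10,r1:14,r2:Add1,r3:28,r4:Add3,r5:Add2
cycle 16: - // r0:-10,r1:14,r2:Add1,r3:28,r4:Add3,r5:Add2
cycle 17: - // r0:-10,r1:14,r2:Add1,r3:28,r4:Add3,r5:Add2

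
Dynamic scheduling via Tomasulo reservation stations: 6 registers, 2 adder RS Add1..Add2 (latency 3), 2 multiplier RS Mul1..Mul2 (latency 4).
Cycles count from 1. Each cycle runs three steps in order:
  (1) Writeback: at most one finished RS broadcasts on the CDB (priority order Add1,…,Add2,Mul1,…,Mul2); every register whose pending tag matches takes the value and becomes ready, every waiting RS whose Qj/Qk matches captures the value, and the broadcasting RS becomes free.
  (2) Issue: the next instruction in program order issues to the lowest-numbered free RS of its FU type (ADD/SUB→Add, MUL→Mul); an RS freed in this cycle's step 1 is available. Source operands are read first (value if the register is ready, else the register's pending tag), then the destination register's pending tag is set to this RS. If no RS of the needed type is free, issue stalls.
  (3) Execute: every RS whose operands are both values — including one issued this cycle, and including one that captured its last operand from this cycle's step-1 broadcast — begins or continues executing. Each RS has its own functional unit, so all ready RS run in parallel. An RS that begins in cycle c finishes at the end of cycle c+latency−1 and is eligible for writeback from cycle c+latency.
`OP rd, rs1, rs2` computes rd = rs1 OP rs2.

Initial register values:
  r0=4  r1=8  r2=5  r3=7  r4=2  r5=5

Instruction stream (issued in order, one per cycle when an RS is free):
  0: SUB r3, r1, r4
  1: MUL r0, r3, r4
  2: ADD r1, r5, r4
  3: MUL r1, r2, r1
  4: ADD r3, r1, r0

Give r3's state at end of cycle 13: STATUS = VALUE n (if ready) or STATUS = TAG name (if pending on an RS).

STATUS = VALUE 47

  c1: issue SUB r3<-Add1  regs: r0:4,r1:8,r2:5,r3:Add1,r4:2,r5:5
  c2: issue MUL r0<-Mul1  regs: r0:Mul1,r1:8,r2:5,r3:Add1,r4:2,r5:5
  c3: issue ADD r1<-Add2  regs: r0:Mul1,r1:Add2,r2:5,r3:Add1,r4:2,r5:5
  c4: CDB Add1=6; issue MUL r1<-Mul2  regs: r0:Mul1,r1:Mul2,r2:5,r3:6,r4:2,r5:5
  c5: issue ADD r3<-Add1  regs: r0:Mul1,r1:Mul2,r2:5,r3:Add1,r4:2,r5:5
  c6: CDB Add2=7  regs: r0:Mul1,r1:Mul2,r2:5,r3:Add1,r4:2,r5:5
  c7: -  regs: r0:Mul1,r1:Mul2,r2:5,r3:Add1,r4:2,r5:5
  c8: CDB Mul1=12  regs: r0:12,r1:Mul2,r2:5,r3:Add1,r4:2,r5:5
  c9: -  regs: r0:12,r1:Mul2,r2:5,r3:Add1,r4:2,r5:5
  c10: CDB Mul2=35  regs: r0:12,r1:35,r2:5,r3:Add1,r4:2,r5:5
  c11: -  regs: r0:12,r1:35,r2:5,r3:Add1,r4:2,r5:5
  c12: -  regs: r0:12,r1:35,r2:5,r3:Add1,r4:2,r5:5
  c13: CDB Add1=47  regs: r0:12,r1:35,r2:5,r3:47,r4:2,r5:5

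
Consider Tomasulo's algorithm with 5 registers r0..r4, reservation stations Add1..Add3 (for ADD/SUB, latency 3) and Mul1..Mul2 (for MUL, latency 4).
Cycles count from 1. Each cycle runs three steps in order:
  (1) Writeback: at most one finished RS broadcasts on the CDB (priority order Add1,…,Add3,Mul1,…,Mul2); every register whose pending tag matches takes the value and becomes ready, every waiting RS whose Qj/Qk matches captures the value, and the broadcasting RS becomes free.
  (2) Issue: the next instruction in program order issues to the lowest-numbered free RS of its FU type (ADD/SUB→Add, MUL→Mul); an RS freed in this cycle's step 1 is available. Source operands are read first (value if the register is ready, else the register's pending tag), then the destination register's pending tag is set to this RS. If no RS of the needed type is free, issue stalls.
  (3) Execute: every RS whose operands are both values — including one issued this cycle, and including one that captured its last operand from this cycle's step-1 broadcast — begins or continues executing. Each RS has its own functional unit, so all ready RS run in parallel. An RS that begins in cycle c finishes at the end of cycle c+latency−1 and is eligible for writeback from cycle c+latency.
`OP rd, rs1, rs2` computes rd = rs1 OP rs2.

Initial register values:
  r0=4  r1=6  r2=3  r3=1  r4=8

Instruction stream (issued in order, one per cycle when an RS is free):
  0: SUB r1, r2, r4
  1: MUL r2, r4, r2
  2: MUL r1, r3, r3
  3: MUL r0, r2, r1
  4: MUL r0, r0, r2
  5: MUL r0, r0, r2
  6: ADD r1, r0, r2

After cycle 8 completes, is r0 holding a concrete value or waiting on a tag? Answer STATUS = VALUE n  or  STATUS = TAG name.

STATUS = TAG Mul2

c1: issue SUB r1<-Add1 | r0:4,r1:Add1,r2:3,r3:1,r4:8
c2: issue MUL r2<-Mul1 | r0:4,r1:Add1,r2:Mul1,r3:1,r4:8
c3: issue MUL r1<-Mul2 | r0:4,r1:Mul2,r2:Mul1,r3:1,r4:8
c4: CDB Add1=-5; stall | r0:4,r1:Mul2,r2:Mul1,r3:1,r4:8
c5: stall | r0:4,r1:Mul2,r2:Mul1,r3:1,r4:8
c6: CDB Mul1=24; issue MUL r0<-Mul1 | r0:Mul1,r1:Mul2,r2:24,r3:1,r4:8
c7: CDB Mul2=1; issue MUL r0<-Mul2 | r0:Mul2,r1:1,r2:24,r3:1,r4:8
c8: stall | r0:Mul2,r1:1,r2:24,r3:1,r4:8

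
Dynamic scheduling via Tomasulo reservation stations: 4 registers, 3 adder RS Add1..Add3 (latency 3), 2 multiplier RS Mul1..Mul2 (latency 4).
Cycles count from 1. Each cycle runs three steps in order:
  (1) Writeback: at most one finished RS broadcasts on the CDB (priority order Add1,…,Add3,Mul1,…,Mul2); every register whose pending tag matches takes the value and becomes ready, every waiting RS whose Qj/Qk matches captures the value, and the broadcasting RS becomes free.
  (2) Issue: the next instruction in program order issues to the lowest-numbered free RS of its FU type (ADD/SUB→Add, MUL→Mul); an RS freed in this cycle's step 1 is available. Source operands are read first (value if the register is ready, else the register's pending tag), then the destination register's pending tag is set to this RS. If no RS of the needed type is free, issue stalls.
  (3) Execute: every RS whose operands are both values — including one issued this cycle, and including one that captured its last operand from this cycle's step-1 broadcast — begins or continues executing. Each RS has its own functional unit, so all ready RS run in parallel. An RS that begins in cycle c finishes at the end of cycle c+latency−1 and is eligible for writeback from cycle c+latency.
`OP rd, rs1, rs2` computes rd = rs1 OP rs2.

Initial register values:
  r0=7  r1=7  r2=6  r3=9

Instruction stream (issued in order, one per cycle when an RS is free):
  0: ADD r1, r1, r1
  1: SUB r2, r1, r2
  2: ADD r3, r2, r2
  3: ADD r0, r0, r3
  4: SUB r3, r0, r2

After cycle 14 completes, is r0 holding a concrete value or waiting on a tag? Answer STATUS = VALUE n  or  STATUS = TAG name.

c1: issue ADD r1<-Add1 | r0:7,r1:Add1,r2:6,r3:9
c2: issue SUB r2<-Add2 | r0:7,r1:Add1,r2:Add2,r3:9
c3: issue ADD r3<-Add3 | r0:7,r1:Add1,r2:Add2,r3:Add3
c4: CDB Add1=14; issue ADD r0<-Add1 | r0:Add1,r1:14,r2:Add2,r3:Add3
c5: stall | r0:Add1,r1:14,r2:Add2,r3:Add3
c6: stall | r0:Add1,r1:14,r2:Add2,r3:Add3
c7: CDB Add2=8; issue SUB r3<-Add2 | r0:Add1,r1:14,r2:8,r3:Add2
c8: - | r0:Add1,r1:14,r2:8,r3:Add2
c9: - | r0:Add1,r1:14,r2:8,r3:Add2
c10: CDB Add3=16 | r0:Add1,r1:14,r2:8,r3:Add2
c11: - | r0:Add1,r1:14,r2:8,r3:Add2
c12: - | r0:Add1,r1:14,r2:8,r3:Add2
c13: CDB Add1=23 | r0:23,r1:14,r2:8,r3:Add2
c14: - | r0:23,r1:14,r2:8,r3:Add2

STATUS = VALUE 23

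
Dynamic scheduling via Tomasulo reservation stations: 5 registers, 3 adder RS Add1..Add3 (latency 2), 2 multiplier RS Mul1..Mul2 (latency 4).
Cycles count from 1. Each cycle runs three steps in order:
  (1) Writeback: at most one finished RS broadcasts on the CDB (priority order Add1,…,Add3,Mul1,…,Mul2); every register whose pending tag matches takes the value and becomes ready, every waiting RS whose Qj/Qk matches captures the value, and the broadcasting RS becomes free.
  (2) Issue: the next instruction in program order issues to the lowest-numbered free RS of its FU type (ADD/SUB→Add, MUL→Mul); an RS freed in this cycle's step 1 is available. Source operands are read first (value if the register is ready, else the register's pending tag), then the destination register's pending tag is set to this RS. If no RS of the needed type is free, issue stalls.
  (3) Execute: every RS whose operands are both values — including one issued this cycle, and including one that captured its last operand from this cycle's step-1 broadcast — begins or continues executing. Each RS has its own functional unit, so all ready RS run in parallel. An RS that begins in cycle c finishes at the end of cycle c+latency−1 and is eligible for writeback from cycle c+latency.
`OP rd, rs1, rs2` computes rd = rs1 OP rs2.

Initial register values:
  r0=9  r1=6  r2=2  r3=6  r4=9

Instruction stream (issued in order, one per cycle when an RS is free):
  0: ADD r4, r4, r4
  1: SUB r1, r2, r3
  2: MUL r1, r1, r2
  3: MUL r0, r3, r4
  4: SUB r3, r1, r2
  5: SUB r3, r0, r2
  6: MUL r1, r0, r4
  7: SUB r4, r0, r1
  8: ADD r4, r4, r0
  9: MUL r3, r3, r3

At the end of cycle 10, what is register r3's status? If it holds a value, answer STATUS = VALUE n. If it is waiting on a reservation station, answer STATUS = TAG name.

STATUS = TAG Add2

  c1: issue ADD r4<-Add1  regs: r0:9,r1:6,r2:2,r3:6,r4:Add1
  c2: issue SUB r1<-Add2  regs: r0:9,r1:Add2,r2:2,r3:6,r4:Add1
  c3: CDB Add1=18; issue MUL r1<-Mul1  regs: r0:9,r1:Mul1,r2:2,r3:6,r4:18
  c4: CDB Add2=-4; issue MUL r0<-Mul2  regs: r0:Mul2,r1:Mul1,r2:2,r3:6,r4:18
  c5: issue SUB r3<-Add1  regs: r0:Mul2,r1:Mul1,r2:2,r3:Add1,r4:18
  c6: issue SUB r3<-Add2  regs: r0:Mul2,r1:Mul1,r2:2,r3:Add2,r4:18
  c7: stall  regs: r0:Mul2,r1:Mul1,r2:2,r3:Add2,r4:18
  c8: CDB Mul1=-8; issue MUL r1<-Mul1  regs: r0:Mul2,r1:Mul1,r2:2,r3:Add2,r4:18
  c9: CDB Mul2=108; issue SUB r4<-Add3  regs: r0:108,r1:Mul1,r2:2,r3:Add2,r4:Add3
  c10: CDB Add1=-10; issue ADD r4<-Add1  regs: r0:108,r1:Mul1,r2:2,r3:Add2,r4:Add1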